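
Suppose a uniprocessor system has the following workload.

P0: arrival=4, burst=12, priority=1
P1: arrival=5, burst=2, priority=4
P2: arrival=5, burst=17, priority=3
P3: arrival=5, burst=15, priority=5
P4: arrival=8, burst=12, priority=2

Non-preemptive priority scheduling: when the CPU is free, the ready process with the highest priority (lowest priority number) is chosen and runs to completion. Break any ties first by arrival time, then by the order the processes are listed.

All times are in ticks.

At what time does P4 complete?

Timeline: | idle 0-4 | P0 4-16 | P4 16-28 | P2 28-45 | P1 45-47 | P3 47-62 |
Completion: P0=16  P1=47  P2=45  P3=62  P4=28
Turnaround (C−A): P0=12  P1=42  P2=40  P3=57  P4=20

28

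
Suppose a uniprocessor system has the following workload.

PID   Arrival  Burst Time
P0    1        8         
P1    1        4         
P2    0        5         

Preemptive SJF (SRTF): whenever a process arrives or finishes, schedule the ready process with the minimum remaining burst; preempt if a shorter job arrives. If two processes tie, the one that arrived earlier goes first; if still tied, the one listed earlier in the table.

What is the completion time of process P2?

5

Timeline: | P2 0-5 | P1 5-9 | P0 9-17 |
Completion: P0=17  P1=9  P2=5
Turnaround (C−A): P0=16  P1=8  P2=5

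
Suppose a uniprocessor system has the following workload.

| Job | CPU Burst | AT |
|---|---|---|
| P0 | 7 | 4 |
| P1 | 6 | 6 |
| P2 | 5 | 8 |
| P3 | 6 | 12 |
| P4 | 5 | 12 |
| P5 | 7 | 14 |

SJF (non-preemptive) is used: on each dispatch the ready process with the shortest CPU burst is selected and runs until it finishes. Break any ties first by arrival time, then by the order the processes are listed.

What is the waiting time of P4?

Timeline: | idle 0-4 | P0 4-11 | P2 11-16 | P4 16-21 | P1 21-27 | P3 27-33 | P5 33-40 |
Completion: P0=11  P1=27  P2=16  P3=33  P4=21  P5=40
Turnaround (C−A): P0=7  P1=21  P2=8  P3=21  P4=9  P5=26
Waiting(P4) = turnaround − burst = 9 − 5 = 4

4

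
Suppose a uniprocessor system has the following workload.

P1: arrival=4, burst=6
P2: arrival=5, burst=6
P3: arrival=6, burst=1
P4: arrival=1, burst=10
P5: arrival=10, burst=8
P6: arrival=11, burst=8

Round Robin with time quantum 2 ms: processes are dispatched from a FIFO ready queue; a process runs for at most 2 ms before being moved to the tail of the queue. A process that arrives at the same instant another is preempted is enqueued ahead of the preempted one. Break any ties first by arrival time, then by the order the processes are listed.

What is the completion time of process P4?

32

Gantt: | idle 0-1 | P4 1-5 | P1 5-7 | P2 7-9 | P4 9-11 | P3 11-12 | P1 12-14 | P2 14-16 | P5 16-18 | P6 18-20 | P4 20-22 | P1 22-24 | P2 24-26 | P5 26-28 | P6 28-30 | P4 30-32 | P5 32-34 | P6 34-36 | P5 36-38 | P6 38-40 |
Completion: P1=24  P2=26  P3=12  P4=32  P5=38  P6=40
Turnaround (C−A): P1=20  P2=21  P3=6  P4=31  P5=28  P6=29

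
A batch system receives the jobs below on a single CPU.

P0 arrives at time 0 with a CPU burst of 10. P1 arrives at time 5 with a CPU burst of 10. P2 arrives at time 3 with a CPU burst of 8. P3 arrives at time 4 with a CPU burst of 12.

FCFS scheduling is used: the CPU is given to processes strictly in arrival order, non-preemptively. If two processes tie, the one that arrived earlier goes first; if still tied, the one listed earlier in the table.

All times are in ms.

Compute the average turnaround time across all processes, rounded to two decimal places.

21.50

Schedule: | P0 0-10 | P2 10-18 | P3 18-30 | P1 30-40 |
Completion: P0=10  P1=40  P2=18  P3=30
Turnaround (C−A): P0=10  P1=35  P2=15  P3=26
Turnaround times: P0=10, P1=35, P2=15, P3=26
Average turnaround = (10+35+15+26) / 4 = 86/4 = 21.50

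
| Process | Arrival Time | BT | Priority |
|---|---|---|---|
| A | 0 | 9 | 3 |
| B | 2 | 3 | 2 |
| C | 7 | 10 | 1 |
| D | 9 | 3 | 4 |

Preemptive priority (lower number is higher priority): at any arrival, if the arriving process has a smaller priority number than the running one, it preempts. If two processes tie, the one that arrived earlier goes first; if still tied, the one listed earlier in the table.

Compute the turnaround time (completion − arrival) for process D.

16

Schedule: | A 0-2 | B 2-5 | A 5-7 | C 7-17 | A 17-22 | D 22-25 |
Completion: A=22  B=5  C=17  D=25
Turnaround(D) = completion − arrival = 25 − 9 = 16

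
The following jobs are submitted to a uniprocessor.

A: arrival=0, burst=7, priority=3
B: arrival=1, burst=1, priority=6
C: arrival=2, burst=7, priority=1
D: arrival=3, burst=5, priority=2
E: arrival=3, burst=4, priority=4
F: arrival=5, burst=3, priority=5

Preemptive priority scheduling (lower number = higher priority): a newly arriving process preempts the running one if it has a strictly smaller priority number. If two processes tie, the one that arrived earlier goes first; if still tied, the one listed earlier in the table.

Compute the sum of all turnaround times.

Gantt: | A 0-2 | C 2-9 | D 9-14 | A 14-19 | E 19-23 | F 23-26 | B 26-27 |
Completion: A=19  B=27  C=9  D=14  E=23  F=26
Turnaround (C−A): A=19  B=26  C=7  D=11  E=20  F=21
Turnaround = completion − arrival: A=19, B=26, C=7, D=11, E=20, F=21
Total turnaround = 19 + 26 + 7 + 11 + 20 + 21 = 104

104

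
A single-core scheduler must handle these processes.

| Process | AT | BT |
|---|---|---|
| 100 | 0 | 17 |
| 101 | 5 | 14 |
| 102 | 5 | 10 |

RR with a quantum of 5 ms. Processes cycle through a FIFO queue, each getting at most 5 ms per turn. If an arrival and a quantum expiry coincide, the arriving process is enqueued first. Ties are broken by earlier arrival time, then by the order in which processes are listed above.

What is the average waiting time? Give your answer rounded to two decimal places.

Timeline: | 100 0-5 | 101 5-10 | 102 10-15 | 100 15-20 | 101 20-25 | 102 25-30 | 100 30-35 | 101 35-39 | 100 39-41 |
Completion: 100=41  101=39  102=30
Turnaround (C−A): 100=41  101=34  102=25
Waiting times: 100=24, 101=20, 102=15
Average waiting = (24+20+15) / 3 = 59/3 = 19.67

19.67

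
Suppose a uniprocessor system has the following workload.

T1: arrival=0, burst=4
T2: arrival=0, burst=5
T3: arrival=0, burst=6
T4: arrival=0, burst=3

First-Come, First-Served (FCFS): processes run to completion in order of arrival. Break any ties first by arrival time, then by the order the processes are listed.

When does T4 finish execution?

Timeline: | T1 0-4 | T2 4-9 | T3 9-15 | T4 15-18 |
Completion: T1=4  T2=9  T3=15  T4=18

18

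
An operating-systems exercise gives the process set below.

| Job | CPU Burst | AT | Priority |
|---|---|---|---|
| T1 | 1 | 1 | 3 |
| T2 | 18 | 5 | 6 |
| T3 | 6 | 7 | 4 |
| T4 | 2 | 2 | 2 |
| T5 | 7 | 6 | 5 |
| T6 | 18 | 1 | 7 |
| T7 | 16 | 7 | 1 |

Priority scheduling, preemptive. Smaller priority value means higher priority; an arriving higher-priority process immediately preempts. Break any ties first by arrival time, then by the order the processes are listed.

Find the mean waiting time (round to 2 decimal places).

Gantt: | idle 0-1 | T1 1-2 | T4 2-4 | T6 4-5 | T2 5-6 | T5 6-7 | T7 7-23 | T3 23-29 | T5 29-35 | T2 35-52 | T6 52-69 |
Completion: T1=2  T2=52  T3=29  T4=4  T5=35  T6=69  T7=23
Waiting times: T1=0, T2=29, T3=16, T4=0, T5=22, T6=50, T7=0
Average waiting = (0+29+16+0+22+50+0) / 7 = 117/7 = 16.71

16.71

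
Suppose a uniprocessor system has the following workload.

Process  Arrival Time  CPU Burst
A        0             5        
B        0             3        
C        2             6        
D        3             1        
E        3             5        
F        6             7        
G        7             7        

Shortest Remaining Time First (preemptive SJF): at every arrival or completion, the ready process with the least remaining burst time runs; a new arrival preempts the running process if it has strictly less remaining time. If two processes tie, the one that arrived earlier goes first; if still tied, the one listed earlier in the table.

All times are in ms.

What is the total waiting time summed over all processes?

56

Gantt: | B 0-3 | D 3-4 | A 4-9 | E 9-14 | C 14-20 | F 20-27 | G 27-34 |
Completion: A=9  B=3  C=20  D=4  E=14  F=27  G=34
Turnaround (C−A): A=9  B=3  C=18  D=1  E=11  F=21  G=27
Waiting = turnaround − burst: A=4, B=0, C=12, D=0, E=6, F=14, G=20
Total waiting = 4 + 0 + 12 + 0 + 6 + 14 + 20 = 56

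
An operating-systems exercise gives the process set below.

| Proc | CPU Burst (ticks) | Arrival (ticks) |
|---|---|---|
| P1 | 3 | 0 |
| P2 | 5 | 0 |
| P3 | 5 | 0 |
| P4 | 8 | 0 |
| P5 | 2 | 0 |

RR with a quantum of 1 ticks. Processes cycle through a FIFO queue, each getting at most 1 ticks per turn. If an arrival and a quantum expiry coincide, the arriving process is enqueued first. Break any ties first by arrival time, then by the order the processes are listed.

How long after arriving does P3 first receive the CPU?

Schedule: | P1 0-1 | P2 1-2 | P3 2-3 | P4 3-4 | P5 4-5 | P1 5-6 | P2 6-7 | P3 7-8 | P4 8-9 | P5 9-10 | P1 10-11 | P2 11-12 | P3 12-13 | P4 13-14 | P2 14-15 | P3 15-16 | P4 16-17 | P2 17-18 | P3 18-19 | P4 19-23 |
Completion: P1=11  P2=18  P3=19  P4=23  P5=10
Turnaround (C−A): P1=11  P2=18  P3=19  P4=23  P5=10
Response(P3) = first start − arrival = 2 − 0 = 2

2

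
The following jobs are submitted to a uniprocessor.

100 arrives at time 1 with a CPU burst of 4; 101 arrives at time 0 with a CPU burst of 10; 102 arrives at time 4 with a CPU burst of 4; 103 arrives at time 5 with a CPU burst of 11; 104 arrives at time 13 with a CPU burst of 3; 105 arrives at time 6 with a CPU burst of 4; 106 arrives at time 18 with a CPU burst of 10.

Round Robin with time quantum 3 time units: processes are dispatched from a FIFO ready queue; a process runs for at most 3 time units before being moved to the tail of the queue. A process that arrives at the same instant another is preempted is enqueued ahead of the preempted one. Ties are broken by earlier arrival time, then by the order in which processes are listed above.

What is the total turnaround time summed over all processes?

Timeline: | 101 0-3 | 100 3-6 | 101 6-9 | 102 9-12 | 103 12-15 | 105 15-18 | 100 18-19 | 101 19-22 | 102 22-23 | 104 23-26 | 103 26-29 | 106 29-32 | 105 32-33 | 101 33-34 | 103 34-37 | 106 37-40 | 103 40-42 | 106 42-46 |
Completion: 100=19  101=34  102=23  103=42  104=26  105=33  106=46
Turnaround (C−A): 100=18  101=34  102=19  103=37  104=13  105=27  106=28
Turnaround = completion − arrival: 100=18, 101=34, 102=19, 103=37, 104=13, 105=27, 106=28
Total turnaround = 18 + 34 + 19 + 37 + 13 + 27 + 28 = 176

176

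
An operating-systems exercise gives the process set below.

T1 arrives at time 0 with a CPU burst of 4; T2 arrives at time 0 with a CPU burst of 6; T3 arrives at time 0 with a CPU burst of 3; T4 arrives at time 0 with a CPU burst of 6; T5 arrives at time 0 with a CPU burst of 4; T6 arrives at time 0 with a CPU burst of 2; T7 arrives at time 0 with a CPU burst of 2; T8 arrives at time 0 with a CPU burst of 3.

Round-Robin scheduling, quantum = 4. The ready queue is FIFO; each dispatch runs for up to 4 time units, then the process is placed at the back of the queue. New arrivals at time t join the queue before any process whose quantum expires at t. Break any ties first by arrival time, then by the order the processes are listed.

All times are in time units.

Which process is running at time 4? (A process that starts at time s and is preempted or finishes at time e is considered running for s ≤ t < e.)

Gantt: | T1 0-4 | T2 4-8 | T3 8-11 | T4 11-15 | T5 15-19 | T6 19-21 | T7 21-23 | T8 23-26 | T2 26-28 | T4 28-30 |
Completion: T1=4  T2=28  T3=11  T4=30  T5=19  T6=21  T7=23  T8=26
Turnaround (C−A): T1=4  T2=28  T3=11  T4=30  T5=19  T6=21  T7=23  T8=26

T2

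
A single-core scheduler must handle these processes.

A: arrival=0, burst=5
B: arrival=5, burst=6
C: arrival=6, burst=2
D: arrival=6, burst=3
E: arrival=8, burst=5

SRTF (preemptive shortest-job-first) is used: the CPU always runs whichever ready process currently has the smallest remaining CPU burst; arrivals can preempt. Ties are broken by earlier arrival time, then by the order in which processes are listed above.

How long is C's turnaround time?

Gantt: | A 0-5 | B 5-6 | C 6-8 | D 8-11 | B 11-16 | E 16-21 |
Completion: A=5  B=16  C=8  D=11  E=21
Turnaround (C−A): A=5  B=11  C=2  D=5  E=13
Turnaround(C) = completion − arrival = 8 − 6 = 2

2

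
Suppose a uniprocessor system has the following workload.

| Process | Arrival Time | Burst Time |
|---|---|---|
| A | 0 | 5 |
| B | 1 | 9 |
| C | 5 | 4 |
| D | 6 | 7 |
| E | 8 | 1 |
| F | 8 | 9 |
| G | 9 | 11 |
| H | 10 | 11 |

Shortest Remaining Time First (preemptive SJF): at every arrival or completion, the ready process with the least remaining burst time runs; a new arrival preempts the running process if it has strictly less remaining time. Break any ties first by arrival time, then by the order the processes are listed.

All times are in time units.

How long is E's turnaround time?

2

Timeline: | A 0-5 | C 5-9 | E 9-10 | D 10-17 | B 17-26 | F 26-35 | G 35-46 | H 46-57 |
Completion: A=5  B=26  C=9  D=17  E=10  F=35  G=46  H=57
Turnaround(E) = completion − arrival = 10 − 8 = 2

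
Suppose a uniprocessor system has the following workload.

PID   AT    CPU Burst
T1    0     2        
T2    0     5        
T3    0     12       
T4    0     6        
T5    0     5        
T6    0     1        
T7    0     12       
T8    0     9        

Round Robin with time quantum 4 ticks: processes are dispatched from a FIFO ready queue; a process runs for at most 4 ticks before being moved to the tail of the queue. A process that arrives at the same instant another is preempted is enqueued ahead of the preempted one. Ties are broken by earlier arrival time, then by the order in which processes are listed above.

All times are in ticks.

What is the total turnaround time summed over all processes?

268

Timeline: | T1 0-2 | T2 2-6 | T3 6-10 | T4 10-14 | T5 14-18 | T6 18-19 | T7 19-23 | T8 23-27 | T2 27-28 | T3 28-32 | T4 32-34 | T5 34-35 | T7 35-39 | T8 39-43 | T3 43-47 | T7 47-51 | T8 51-52 |
Completion: T1=2  T2=28  T3=47  T4=34  T5=35  T6=19  T7=51  T8=52
Turnaround (C−A): T1=2  T2=28  T3=47  T4=34  T5=35  T6=19  T7=51  T8=52
Turnaround = completion − arrival: T1=2, T2=28, T3=47, T4=34, T5=35, T6=19, T7=51, T8=52
Total turnaround = 2 + 28 + 47 + 34 + 35 + 19 + 51 + 52 = 268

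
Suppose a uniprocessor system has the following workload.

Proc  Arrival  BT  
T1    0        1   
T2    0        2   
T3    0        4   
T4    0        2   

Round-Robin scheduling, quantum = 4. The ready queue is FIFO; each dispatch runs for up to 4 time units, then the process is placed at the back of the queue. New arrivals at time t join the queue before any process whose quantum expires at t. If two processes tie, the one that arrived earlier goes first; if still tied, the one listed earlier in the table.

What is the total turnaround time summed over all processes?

Timeline: | T1 0-1 | T2 1-3 | T3 3-7 | T4 7-9 |
Completion: T1=1  T2=3  T3=7  T4=9
Turnaround = completion − arrival: T1=1, T2=3, T3=7, T4=9
Total turnaround = 1 + 3 + 7 + 9 = 20

20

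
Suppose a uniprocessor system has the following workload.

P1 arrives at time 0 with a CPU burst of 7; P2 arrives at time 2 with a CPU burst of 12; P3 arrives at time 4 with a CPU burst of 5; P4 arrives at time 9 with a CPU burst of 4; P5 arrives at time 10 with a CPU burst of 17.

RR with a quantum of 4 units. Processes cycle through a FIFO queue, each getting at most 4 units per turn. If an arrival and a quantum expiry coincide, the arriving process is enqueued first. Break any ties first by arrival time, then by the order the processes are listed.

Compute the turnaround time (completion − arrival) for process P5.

35

Schedule: | P1 0-4 | P2 4-8 | P3 8-12 | P1 12-15 | P2 15-19 | P4 19-23 | P5 23-27 | P3 27-28 | P2 28-32 | P5 32-45 |
Completion: P1=15  P2=32  P3=28  P4=23  P5=45
Turnaround (C−A): P1=15  P2=30  P3=24  P4=14  P5=35
Turnaround(P5) = completion − arrival = 45 − 10 = 35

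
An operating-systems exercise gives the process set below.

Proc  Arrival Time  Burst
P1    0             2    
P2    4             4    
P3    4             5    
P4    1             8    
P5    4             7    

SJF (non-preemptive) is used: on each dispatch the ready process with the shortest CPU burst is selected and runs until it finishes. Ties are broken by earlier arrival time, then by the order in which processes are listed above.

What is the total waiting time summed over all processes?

Schedule: | P1 0-2 | P4 2-10 | P2 10-14 | P3 14-19 | P5 19-26 |
Completion: P1=2  P2=14  P3=19  P4=10  P5=26
Turnaround (C−A): P1=2  P2=10  P3=15  P4=9  P5=22
Waiting = turnaround − burst: P1=0, P2=6, P3=10, P4=1, P5=15
Total waiting = 0 + 6 + 10 + 1 + 15 = 32

32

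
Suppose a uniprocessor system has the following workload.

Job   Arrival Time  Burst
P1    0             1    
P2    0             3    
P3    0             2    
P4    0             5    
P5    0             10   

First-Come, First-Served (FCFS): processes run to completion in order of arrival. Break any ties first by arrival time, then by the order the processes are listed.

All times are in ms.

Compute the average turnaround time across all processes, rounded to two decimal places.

Timeline: | P1 0-1 | P2 1-4 | P3 4-6 | P4 6-11 | P5 11-21 |
Completion: P1=1  P2=4  P3=6  P4=11  P5=21
Turnaround times: P1=1, P2=4, P3=6, P4=11, P5=21
Average turnaround = (1+4+6+11+21) / 5 = 43/5 = 8.60

8.60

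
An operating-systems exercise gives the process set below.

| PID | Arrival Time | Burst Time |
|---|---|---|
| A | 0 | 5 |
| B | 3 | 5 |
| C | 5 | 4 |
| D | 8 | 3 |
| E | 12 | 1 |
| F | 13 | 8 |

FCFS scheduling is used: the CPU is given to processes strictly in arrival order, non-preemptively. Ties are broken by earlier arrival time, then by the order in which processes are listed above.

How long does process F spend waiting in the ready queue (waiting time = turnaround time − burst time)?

5

Gantt: | A 0-5 | B 5-10 | C 10-14 | D 14-17 | E 17-18 | F 18-26 |
Completion: A=5  B=10  C=14  D=17  E=18  F=26
Turnaround (C−A): A=5  B=7  C=9  D=9  E=6  F=13
Waiting(F) = turnaround − burst = 13 − 8 = 5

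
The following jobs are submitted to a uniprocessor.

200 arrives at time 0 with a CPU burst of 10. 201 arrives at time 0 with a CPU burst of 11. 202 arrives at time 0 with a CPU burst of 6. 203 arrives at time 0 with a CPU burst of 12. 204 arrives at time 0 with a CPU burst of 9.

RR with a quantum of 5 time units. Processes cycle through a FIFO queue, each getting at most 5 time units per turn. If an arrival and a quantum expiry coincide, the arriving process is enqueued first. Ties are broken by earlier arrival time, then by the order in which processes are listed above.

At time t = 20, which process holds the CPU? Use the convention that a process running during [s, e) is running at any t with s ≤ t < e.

204

Gantt: | 200 0-5 | 201 5-10 | 202 10-15 | 203 15-20 | 204 20-25 | 200 25-30 | 201 30-35 | 202 35-36 | 203 36-41 | 204 41-45 | 201 45-46 | 203 46-48 |
Completion: 200=30  201=46  202=36  203=48  204=45
Turnaround (C−A): 200=30  201=46  202=36  203=48  204=45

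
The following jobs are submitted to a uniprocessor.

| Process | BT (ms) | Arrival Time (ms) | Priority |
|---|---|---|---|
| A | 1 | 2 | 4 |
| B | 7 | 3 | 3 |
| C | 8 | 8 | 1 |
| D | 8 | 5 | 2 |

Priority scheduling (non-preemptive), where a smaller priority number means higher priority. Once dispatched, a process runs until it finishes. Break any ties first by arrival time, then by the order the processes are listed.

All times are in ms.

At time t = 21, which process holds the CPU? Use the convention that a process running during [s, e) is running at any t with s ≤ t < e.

D

Gantt: | idle 0-2 | A 2-3 | B 3-10 | C 10-18 | D 18-26 |
Completion: A=3  B=10  C=18  D=26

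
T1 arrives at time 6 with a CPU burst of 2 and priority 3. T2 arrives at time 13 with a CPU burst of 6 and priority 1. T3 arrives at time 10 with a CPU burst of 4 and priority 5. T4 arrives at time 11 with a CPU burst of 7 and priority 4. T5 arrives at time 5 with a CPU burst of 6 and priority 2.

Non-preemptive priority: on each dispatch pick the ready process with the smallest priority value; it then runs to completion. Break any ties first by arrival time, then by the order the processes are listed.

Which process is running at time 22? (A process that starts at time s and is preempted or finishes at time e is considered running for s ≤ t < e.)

T4

Schedule: | idle 0-5 | T5 5-11 | T1 11-13 | T2 13-19 | T4 19-26 | T3 26-30 |
Completion: T1=13  T2=19  T3=30  T4=26  T5=11
Turnaround (C−A): T1=7  T2=6  T3=20  T4=15  T5=6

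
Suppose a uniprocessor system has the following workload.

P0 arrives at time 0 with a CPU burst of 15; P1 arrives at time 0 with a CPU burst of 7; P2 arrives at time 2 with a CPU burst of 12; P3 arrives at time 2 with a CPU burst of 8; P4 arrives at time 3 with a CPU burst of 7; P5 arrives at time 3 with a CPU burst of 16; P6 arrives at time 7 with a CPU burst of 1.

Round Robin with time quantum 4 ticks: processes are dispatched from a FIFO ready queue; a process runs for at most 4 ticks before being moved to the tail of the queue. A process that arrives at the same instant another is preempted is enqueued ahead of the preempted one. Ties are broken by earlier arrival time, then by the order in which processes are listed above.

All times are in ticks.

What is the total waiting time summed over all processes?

Timeline: | P0 0-4 | P1 4-8 | P2 8-12 | P3 12-16 | P4 16-20 | P5 20-24 | P0 24-28 | P6 28-29 | P1 29-32 | P2 32-36 | P3 36-40 | P4 40-43 | P5 43-47 | P0 47-51 | P2 51-55 | P5 55-59 | P0 59-62 | P5 62-66 |
Completion: P0=62  P1=32  P2=55  P3=40  P4=43  P5=66  P6=29
Turnaround (C−A): P0=62  P1=32  P2=53  P3=38  P4=40  P5=63  P6=22
Waiting = turnaround − burst: P0=47, P1=25, P2=41, P3=30, P4=33, P5=47, P6=21
Total waiting = 47 + 25 + 41 + 30 + 33 + 47 + 21 = 244

244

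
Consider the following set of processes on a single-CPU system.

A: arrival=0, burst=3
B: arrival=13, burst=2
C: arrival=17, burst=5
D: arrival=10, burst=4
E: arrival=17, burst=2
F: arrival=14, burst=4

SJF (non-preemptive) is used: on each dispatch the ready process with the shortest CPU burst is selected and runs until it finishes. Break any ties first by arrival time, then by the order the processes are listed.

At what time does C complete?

27

Schedule: | A 0-3 | idle 3-10 | D 10-14 | B 14-16 | F 16-20 | E 20-22 | C 22-27 |
Completion: A=3  B=16  C=27  D=14  E=22  F=20
Turnaround (C−A): A=3  B=3  C=10  D=4  E=5  F=6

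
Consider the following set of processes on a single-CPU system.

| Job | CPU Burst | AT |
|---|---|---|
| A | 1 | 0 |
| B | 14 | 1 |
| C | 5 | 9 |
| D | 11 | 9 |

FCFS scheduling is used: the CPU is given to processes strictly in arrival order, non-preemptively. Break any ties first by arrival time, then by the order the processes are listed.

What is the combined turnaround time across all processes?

Timeline: | A 0-1 | B 1-15 | C 15-20 | D 20-31 |
Completion: A=1  B=15  C=20  D=31
Turnaround = completion − arrival: A=1, B=14, C=11, D=22
Total turnaround = 1 + 14 + 11 + 22 = 48

48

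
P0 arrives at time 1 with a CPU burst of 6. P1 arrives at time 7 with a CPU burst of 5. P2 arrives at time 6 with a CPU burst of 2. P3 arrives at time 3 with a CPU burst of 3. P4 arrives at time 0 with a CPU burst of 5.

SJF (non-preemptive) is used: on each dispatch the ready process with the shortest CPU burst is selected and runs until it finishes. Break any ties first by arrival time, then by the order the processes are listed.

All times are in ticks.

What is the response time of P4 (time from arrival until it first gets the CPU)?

Timeline: | P4 0-5 | P3 5-8 | P2 8-10 | P1 10-15 | P0 15-21 |
Completion: P0=21  P1=15  P2=10  P3=8  P4=5
Turnaround (C−A): P0=20  P1=8  P2=4  P3=5  P4=5
Response(P4) = first start − arrival = 0 − 0 = 0

0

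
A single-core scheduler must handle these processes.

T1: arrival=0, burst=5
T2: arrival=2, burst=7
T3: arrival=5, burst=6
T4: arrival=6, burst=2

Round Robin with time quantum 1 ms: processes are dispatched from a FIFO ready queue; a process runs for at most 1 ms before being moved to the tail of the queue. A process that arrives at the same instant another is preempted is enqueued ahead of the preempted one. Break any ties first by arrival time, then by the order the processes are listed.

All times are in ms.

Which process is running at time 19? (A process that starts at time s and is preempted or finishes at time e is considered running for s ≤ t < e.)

T3

Gantt: | T1 0-2 | T2 2-3 | T1 3-4 | T2 4-5 | T1 5-6 | T3 6-7 | T2 7-8 | T4 8-9 | T1 9-10 | T3 10-11 | T2 11-12 | T4 12-13 | T3 13-14 | T2 14-15 | T3 15-16 | T2 16-17 | T3 17-18 | T2 18-19 | T3 19-20 |
Completion: T1=10  T2=19  T3=20  T4=13
Turnaround (C−A): T1=10  T2=17  T3=15  T4=7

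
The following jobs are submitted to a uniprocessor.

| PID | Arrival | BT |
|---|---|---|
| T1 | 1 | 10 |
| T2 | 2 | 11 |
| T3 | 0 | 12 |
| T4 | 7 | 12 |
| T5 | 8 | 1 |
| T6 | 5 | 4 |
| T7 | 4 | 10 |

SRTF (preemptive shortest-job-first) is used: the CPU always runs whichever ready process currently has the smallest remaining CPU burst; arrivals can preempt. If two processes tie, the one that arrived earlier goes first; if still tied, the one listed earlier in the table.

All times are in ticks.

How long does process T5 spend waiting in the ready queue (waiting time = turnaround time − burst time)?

1

Gantt: | T3 0-1 | T1 1-5 | T6 5-9 | T5 9-10 | T1 10-16 | T7 16-26 | T3 26-37 | T2 37-48 | T4 48-60 |
Completion: T1=16  T2=48  T3=37  T4=60  T5=10  T6=9  T7=26
Waiting(T5) = turnaround − burst = 2 − 1 = 1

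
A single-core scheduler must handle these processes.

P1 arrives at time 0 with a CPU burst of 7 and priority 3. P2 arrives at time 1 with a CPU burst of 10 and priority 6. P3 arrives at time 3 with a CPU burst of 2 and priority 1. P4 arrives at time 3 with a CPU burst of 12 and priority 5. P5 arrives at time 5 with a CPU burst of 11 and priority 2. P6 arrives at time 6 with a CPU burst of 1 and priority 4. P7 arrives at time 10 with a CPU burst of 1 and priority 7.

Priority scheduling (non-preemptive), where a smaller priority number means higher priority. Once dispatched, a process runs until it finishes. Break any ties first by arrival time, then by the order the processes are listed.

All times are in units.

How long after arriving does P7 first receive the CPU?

33

Schedule: | P1 0-7 | P3 7-9 | P5 9-20 | P6 20-21 | P4 21-33 | P2 33-43 | P7 43-44 |
Completion: P1=7  P2=43  P3=9  P4=33  P5=20  P6=21  P7=44
Turnaround (C−A): P1=7  P2=42  P3=6  P4=30  P5=15  P6=15  P7=34
Response(P7) = first start − arrival = 43 − 10 = 33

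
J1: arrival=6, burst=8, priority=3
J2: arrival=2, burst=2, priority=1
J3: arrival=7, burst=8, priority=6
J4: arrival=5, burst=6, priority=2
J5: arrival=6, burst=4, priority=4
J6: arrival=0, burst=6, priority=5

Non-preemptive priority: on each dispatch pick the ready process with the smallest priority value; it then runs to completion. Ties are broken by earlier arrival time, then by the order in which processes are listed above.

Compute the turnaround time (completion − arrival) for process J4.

9

Gantt: | J6 0-6 | J2 6-8 | J4 8-14 | J1 14-22 | J5 22-26 | J3 26-34 |
Completion: J1=22  J2=8  J3=34  J4=14  J5=26  J6=6
Turnaround (C−A): J1=16  J2=6  J3=27  J4=9  J5=20  J6=6
Turnaround(J4) = completion − arrival = 14 − 5 = 9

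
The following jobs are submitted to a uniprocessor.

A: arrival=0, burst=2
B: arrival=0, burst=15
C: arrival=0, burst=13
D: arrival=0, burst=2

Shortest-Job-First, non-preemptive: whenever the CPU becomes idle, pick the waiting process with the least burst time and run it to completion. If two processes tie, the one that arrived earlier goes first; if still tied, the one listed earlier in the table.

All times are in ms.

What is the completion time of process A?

Gantt: | A 0-2 | D 2-4 | C 4-17 | B 17-32 |
Completion: A=2  B=32  C=17  D=4
Turnaround (C−A): A=2  B=32  C=17  D=4

2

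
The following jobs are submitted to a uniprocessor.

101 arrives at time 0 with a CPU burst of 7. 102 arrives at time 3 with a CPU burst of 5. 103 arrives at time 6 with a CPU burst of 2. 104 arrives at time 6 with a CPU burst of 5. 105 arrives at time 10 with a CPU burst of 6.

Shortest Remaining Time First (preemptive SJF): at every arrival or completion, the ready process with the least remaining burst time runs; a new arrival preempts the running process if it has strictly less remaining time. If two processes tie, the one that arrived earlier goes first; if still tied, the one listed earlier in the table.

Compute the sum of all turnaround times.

49

Gantt: | 101 0-7 | 103 7-9 | 102 9-14 | 104 14-19 | 105 19-25 |
Completion: 101=7  102=14  103=9  104=19  105=25
Turnaround (C−A): 101=7  102=11  103=3  104=13  105=15
Turnaround = completion − arrival: 101=7, 102=11, 103=3, 104=13, 105=15
Total turnaround = 7 + 11 + 3 + 13 + 15 = 49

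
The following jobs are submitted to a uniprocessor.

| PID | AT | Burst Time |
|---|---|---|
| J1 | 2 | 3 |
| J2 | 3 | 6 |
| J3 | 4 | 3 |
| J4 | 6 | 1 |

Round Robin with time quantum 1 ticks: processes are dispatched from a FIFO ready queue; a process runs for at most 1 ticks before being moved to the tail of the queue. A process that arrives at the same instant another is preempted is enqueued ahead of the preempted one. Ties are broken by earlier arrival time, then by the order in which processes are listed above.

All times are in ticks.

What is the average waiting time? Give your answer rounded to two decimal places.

4.00

Schedule: | idle 0-2 | J1 2-3 | J2 3-4 | J1 4-5 | J3 5-6 | J2 6-7 | J1 7-8 | J4 8-9 | J3 9-10 | J2 10-11 | J3 11-12 | J2 12-15 |
Completion: J1=8  J2=15  J3=12  J4=9
Turnaround (C−A): J1=6  J2=12  J3=8  J4=3
Waiting times: J1=3, J2=6, J3=5, J4=2
Average waiting = (3+6+5+2) / 4 = 16/4 = 4.00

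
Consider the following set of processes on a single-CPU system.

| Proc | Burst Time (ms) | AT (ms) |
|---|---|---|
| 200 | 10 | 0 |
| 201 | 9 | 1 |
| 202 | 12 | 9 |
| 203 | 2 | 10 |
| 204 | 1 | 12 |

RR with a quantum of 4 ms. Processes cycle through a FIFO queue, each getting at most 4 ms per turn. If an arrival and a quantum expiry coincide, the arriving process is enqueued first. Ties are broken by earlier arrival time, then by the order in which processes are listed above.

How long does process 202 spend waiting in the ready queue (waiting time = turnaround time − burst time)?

13

Schedule: | 200 0-4 | 201 4-8 | 200 8-12 | 201 12-16 | 202 16-20 | 203 20-22 | 204 22-23 | 200 23-25 | 201 25-26 | 202 26-34 |
Completion: 200=25  201=26  202=34  203=22  204=23
Turnaround (C−A): 200=25  201=25  202=25  203=12  204=11
Waiting(202) = turnaround − burst = 25 − 12 = 13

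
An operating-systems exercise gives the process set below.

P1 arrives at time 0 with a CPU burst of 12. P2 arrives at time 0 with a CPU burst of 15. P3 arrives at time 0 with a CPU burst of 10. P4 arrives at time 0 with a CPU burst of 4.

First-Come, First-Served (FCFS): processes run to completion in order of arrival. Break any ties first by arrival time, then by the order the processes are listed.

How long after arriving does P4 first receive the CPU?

Timeline: | P1 0-12 | P2 12-27 | P3 27-37 | P4 37-41 |
Completion: P1=12  P2=27  P3=37  P4=41
Turnaround (C−A): P1=12  P2=27  P3=37  P4=41
Response(P4) = first start − arrival = 37 − 0 = 37

37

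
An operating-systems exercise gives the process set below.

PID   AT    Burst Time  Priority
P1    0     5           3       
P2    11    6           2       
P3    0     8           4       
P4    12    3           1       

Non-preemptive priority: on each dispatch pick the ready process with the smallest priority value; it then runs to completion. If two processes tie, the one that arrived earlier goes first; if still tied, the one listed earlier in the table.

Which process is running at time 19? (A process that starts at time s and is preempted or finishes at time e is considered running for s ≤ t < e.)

Timeline: | P1 0-5 | P3 5-13 | P4 13-16 | P2 16-22 |
Completion: P1=5  P2=22  P3=13  P4=16

P2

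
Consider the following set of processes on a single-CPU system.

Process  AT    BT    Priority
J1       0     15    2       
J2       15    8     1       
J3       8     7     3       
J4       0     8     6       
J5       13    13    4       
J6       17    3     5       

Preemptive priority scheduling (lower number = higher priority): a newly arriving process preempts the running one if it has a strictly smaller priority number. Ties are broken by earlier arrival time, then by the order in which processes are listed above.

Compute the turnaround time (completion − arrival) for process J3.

22

Timeline: | J1 0-15 | J2 15-23 | J3 23-30 | J5 30-43 | J6 43-46 | J4 46-54 |
Completion: J1=15  J2=23  J3=30  J4=54  J5=43  J6=46
Turnaround (C−A): J1=15  J2=8  J3=22  J4=54  J5=30  J6=29
Turnaround(J3) = completion − arrival = 30 − 8 = 22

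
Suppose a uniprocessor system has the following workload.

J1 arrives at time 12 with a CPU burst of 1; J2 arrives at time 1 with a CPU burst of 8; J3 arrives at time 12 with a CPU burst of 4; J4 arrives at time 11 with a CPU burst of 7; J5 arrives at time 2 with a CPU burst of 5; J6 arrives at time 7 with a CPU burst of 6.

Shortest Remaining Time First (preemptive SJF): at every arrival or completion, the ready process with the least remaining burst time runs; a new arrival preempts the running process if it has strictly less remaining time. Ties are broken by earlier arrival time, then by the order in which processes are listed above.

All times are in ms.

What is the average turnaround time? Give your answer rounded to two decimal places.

10.67

Schedule: | idle 0-1 | J2 1-2 | J5 2-7 | J6 7-13 | J1 13-14 | J3 14-18 | J2 18-25 | J4 25-32 |
Completion: J1=14  J2=25  J3=18  J4=32  J5=7  J6=13
Turnaround (C−A): J1=2  J2=24  J3=6  J4=21  J5=5  J6=6
Turnaround times: J1=2, J2=24, J3=6, J4=21, J5=5, J6=6
Average turnaround = (2+24+6+21+5+6) / 6 = 64/6 = 10.67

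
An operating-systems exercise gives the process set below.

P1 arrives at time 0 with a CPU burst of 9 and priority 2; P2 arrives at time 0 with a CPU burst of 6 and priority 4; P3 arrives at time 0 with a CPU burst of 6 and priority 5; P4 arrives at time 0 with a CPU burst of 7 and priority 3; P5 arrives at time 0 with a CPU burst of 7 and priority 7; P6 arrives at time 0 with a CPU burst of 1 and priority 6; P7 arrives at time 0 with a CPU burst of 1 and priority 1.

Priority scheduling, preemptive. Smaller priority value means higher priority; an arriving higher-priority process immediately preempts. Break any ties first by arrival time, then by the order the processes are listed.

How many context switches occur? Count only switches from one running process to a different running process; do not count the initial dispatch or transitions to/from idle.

6

Schedule: | P7 0-1 | P1 1-10 | P4 10-17 | P2 17-23 | P3 23-29 | P6 29-30 | P5 30-37 |
Completion: P1=10  P2=23  P3=29  P4=17  P5=37  P6=30  P7=1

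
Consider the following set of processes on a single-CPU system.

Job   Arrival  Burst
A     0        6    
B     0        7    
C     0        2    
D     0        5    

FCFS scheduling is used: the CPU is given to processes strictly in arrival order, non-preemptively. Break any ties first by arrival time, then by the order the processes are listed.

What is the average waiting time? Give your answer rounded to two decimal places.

Gantt: | A 0-6 | B 6-13 | C 13-15 | D 15-20 |
Completion: A=6  B=13  C=15  D=20
Waiting times: A=0, B=6, C=13, D=15
Average waiting = (0+6+13+15) / 4 = 34/4 = 8.50

8.50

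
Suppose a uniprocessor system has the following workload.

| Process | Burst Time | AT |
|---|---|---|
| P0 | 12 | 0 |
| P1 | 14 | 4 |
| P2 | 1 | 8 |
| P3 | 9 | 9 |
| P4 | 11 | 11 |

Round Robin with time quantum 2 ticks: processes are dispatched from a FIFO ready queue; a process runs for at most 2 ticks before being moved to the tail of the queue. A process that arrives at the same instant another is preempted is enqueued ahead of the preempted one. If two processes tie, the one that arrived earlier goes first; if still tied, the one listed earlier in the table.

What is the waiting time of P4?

Timeline: | P0 0-4 | P1 4-6 | P0 6-8 | P1 8-10 | P2 10-11 | P0 11-13 | P3 13-15 | P1 15-17 | P4 17-19 | P0 19-21 | P3 21-23 | P1 23-25 | P4 25-27 | P0 27-29 | P3 29-31 | P1 31-33 | P4 33-35 | P3 35-37 | P1 37-39 | P4 39-41 | P3 41-42 | P1 42-44 | P4 44-47 |
Completion: P0=29  P1=44  P2=11  P3=42  P4=47
Waiting(P4) = turnaround − burst = 36 − 11 = 25

25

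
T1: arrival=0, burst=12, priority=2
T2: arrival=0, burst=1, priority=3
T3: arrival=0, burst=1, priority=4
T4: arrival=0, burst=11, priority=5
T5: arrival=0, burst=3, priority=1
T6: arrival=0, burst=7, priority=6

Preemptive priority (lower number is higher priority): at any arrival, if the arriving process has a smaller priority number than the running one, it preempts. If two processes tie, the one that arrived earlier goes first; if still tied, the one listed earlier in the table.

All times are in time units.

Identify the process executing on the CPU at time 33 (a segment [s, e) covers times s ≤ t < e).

Schedule: | T5 0-3 | T1 3-15 | T2 15-16 | T3 16-17 | T4 17-28 | T6 28-35 |
Completion: T1=15  T2=16  T3=17  T4=28  T5=3  T6=35

T6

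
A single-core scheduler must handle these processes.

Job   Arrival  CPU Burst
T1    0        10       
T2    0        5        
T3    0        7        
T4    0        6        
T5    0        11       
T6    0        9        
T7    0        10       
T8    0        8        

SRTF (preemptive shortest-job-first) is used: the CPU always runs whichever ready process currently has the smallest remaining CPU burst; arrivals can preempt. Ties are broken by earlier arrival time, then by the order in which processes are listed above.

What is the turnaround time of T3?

Gantt: | T2 0-5 | T4 5-11 | T3 11-18 | T8 18-26 | T6 26-35 | T1 35-45 | T7 45-55 | T5 55-66 |
Completion: T1=45  T2=5  T3=18  T4=11  T5=66  T6=35  T7=55  T8=26
Turnaround (C−A): T1=45  T2=5  T3=18  T4=11  T5=66  T6=35  T7=55  T8=26
Turnaround(T3) = completion − arrival = 18 − 0 = 18

18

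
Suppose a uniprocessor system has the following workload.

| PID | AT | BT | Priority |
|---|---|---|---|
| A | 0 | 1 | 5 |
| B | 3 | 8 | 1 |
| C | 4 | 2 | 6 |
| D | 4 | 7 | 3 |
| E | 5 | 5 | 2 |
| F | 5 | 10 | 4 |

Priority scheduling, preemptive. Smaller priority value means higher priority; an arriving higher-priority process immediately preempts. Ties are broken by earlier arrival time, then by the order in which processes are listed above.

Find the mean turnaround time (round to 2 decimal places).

Schedule: | A 0-1 | idle 1-3 | B 3-11 | E 11-16 | D 16-23 | F 23-33 | C 33-35 |
Completion: A=1  B=11  C=35  D=23  E=16  F=33
Turnaround (C−A): A=1  B=8  C=31  D=19  E=11  F=28
Turnaround times: A=1, B=8, C=31, D=19, E=11, F=28
Average turnaround = (1+8+31+19+11+28) / 6 = 98/6 = 16.33

16.33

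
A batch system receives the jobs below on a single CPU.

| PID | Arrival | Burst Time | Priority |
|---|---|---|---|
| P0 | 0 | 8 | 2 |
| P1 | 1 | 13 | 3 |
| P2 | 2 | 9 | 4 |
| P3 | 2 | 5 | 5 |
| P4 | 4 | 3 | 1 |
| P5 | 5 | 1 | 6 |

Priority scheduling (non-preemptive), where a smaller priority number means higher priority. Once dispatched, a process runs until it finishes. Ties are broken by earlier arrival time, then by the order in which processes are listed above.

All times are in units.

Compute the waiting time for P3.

31

Gantt: | P0 0-8 | P4 8-11 | P1 11-24 | P2 24-33 | P3 33-38 | P5 38-39 |
Completion: P0=8  P1=24  P2=33  P3=38  P4=11  P5=39
Turnaround (C−A): P0=8  P1=23  P2=31  P3=36  P4=7  P5=34
Waiting(P3) = turnaround − burst = 36 − 5 = 31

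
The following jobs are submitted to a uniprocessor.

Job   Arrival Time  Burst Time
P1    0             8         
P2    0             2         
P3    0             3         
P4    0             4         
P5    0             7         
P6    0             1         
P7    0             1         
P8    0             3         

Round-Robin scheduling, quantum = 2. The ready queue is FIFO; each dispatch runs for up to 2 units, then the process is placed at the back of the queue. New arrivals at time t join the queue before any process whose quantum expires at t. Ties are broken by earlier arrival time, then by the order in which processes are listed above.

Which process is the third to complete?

Schedule: | P1 0-2 | P2 2-4 | P3 4-6 | P4 6-8 | P5 8-10 | P6 10-11 | P7 11-12 | P8 12-14 | P1 14-16 | P3 16-17 | P4 17-19 | P5 19-21 | P8 21-22 | P1 22-24 | P5 24-26 | P1 26-28 | P5 28-29 |
Completion: P1=28  P2=4  P3=17  P4=19  P5=29  P6=11  P7=12  P8=22
Finish order: P2 → P6 → P7 → P3 → P4 → P8 → P1 → P5

P7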